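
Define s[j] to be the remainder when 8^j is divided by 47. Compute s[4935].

We have s[0] = 1,  s[1] = 8,  s[2] = 17,  s[3] = 42,  s[4] = 7,  s[5] = 9,  s[6] = 25,  s[7] = 12,  s[8] = 2,  s[9] = 16,  s[10] = 34,  s[11] = 37,  s[12] = 14,  s[13] = 18,  s[14] = 3,  s[15] = 24,  s[16] = 4,  s[17] = 32,  s[18] = 21,  s[19] = 27,  s[20] = 28,  s[21] = 36,  s[22] = 6,  s[23] = 1.
Since s[23] = s[0] = 1, the sequence is periodic with period 23.
So s[4935] = s[0 + ((4935-0) mod 23)] = s[13] = 18.

18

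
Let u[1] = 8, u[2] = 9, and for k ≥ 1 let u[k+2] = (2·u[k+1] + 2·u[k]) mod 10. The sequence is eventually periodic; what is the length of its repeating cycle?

24

Listing terms: u[1] = 8; u[2] = 9; u[3] = 4; u[4] = 6; u[5] = 0; u[6] = 2; u[7] = 4; u[8] = 2; u[9] = 2; u[10] = 8; u[11] = 0; u[12] = 6; u[13] = 2; u[14] = 6; u[15] = 6; u[16] = 4; u[17] = 0; u[18] = 8; u[19] = 6; u[20] = 8; u[21] = 8; u[22] = 2; u[23] = 0; u[24] = 4; u[25] = 8; u[26] = 4; u[27] = 4; u[28] = 6.
Since (u[27], u[28]) = (u[3], u[4]) = (4, 6) (two consecutive terms determine the rest), the sequence is eventually periodic: after a pre-period of length 2 it cycles with period 24.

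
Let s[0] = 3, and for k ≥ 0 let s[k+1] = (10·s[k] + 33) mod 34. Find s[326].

We have s[0] = 3,  s[1] = 29,  s[2] = 17,  s[3] = 33,  s[4] = 23,  s[5] = 25,  s[6] = 11,  s[7] = 7,  s[8] = 1,  s[9] = 9,  s[10] = 21,  s[11] = 5,  s[12] = 15,  s[13] = 13,  s[14] = 27,  s[15] = 31,  s[16] = 3.
Since s[16] = s[0] = 3, the sequence is periodic with period 16.
(326 - 0) mod 16 = 6, so s[326] = s[6] = 11.

11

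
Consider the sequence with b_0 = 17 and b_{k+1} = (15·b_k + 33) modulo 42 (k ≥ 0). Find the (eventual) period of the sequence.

Listing terms: b_0 = 17,  b_1 = 36,  b_2 = 27,  b_3 = 18,  b_4 = 9,  b_5 = 0,  b_6 = 33,  b_7 = 24,  b_8 = 15,  b_9 = 6,  b_{10} = 39,  b_{11} = 30,  b_{12} = 21,  b_{13} = 12,  b_{14} = 3,  b_{15} = 36.
Since b_{15} = b_1 = 36, the sequence is eventually periodic: after a pre-period of length 1 it cycles with period 14.

14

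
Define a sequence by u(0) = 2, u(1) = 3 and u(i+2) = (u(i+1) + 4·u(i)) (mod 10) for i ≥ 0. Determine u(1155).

3

u(0) = 2, u(1) = 3, u(2) = 1, u(3) = 3, u(4) = 7, u(5) = 9, u(6) = 7, u(7) = 3, u(8) = 1.
Since (u(7), u(8)) = (u(1), u(2)) = (3, 1) (two consecutive terms determine the rest), the sequence is eventually periodic: after a pre-period of length 1 it cycles with period 6.
For i ≥ 1, u(i) depends only on (i - 1) mod 6. (1155 - 1) mod 6 = 2, so u(1155) = u(3) = 3.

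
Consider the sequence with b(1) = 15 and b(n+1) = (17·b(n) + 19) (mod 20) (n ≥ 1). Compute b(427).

17

b(1) = 15,  b(2) = 14,  b(3) = 17,  b(4) = 8,  b(5) = 15.
The sequence repeats with period 4.
(427 - 1) mod 4 = 2, so b(427) = b(3) = 17.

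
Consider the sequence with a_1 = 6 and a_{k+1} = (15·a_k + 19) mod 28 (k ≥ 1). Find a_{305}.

Computing terms: a_1 = 6; a_2 = 25; a_3 = 2; a_4 = 21; a_5 = 26; a_6 = 17; a_7 = 22; a_8 = 13; a_9 = 18; a_{10} = 9; a_{11} = 14; a_{12} = 5; a_{13} = 10; a_{14} = 1; a_{15} = 6.
The sequence repeats with period 14.
(305 - 1) mod 14 = 10, so a_{305} = a_{11} = 14.

14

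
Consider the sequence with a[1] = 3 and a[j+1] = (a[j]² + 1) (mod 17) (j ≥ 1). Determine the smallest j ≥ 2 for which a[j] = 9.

a[1] = 3; a[2] = 10; a[3] = 16; a[4] = 2; a[5] = 5; a[6] = 9; a[7] = 14; a[8] = 10.
Since a[8] = a[2] = 10, the sequence is eventually periodic: after a pre-period of length 1 it cycles with period 6.
The value 9 first appears (with j ≥ 2) at a[6].

6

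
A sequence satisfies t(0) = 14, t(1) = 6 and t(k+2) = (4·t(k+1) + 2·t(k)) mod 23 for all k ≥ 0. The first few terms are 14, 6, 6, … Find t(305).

t(0) = 14,  t(1) = 6,  t(2) = 6,  t(3) = 13,  t(4) = 18,  t(5) = 6,  t(6) = 14,  t(7) = 22,  t(8) = 1,  t(9) = 2,  t(10) = 10,  t(11) = 21,  t(12) = 12,  t(13) = 21,  t(14) = 16,  t(15) = 14,  t(16) = 19,  t(17) = 12,  t(18) = 17,  t(19) = 0,  t(20) = 11,  t(21) = 21,  t(22) = 14,  t(23) = 6.
The sequence repeats with period 22.
(305 - 0) mod 22 = 19, so t(305) = t(19) = 0.

0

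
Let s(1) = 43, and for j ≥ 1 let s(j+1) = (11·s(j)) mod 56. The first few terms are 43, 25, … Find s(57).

51

Listing terms: s(1) = 43, s(2) = 25, s(3) = 51, s(4) = 1, s(5) = 11, s(6) = 9, s(7) = 43.
Since s(7) = s(1) = 43, the sequence is periodic with period 6.
(57 - 1) mod 6 = 2, so s(57) = s(3) = 51.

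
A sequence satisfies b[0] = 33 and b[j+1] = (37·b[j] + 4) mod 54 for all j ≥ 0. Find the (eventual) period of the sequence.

b[0] = 33; b[1] = 37; b[2] = 23; b[3] = 45; b[4] = 49; b[5] = 35; b[6] = 3; b[7] = 7; b[8] = 47; b[9] = 15; b[10] = 19; b[11] = 5; b[12] = 27; b[13] = 31; b[14] = 17; b[15] = 39; b[16] = 43; b[17] = 29; b[18] = 51; b[19] = 1; b[20] = 41; b[21] = 9; b[22] = 13; b[23] = 53; b[24] = 21; b[25] = 25; b[26] = 11; b[27] = 33.
Since b[27] = b[0] = 33, the sequence is periodic with period 27.

27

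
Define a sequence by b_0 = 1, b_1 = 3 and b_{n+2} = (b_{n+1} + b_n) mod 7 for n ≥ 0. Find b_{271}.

2

We have b_0 = 1, b_1 = 3, b_2 = 4, b_3 = 0, b_4 = 4, b_5 = 4, b_6 = 1, b_7 = 5, b_8 = 6, b_9 = 4, b_{10} = 3, b_{11} = 0, b_{12} = 3, b_{13} = 3, b_{14} = 6, b_{15} = 2, b_{16} = 1, b_{17} = 3.
The sequence repeats with period 16.
(271 - 0) mod 16 = 15, so b_{271} = b_{15} = 2.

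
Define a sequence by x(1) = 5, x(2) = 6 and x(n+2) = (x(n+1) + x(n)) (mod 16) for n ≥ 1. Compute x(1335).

3

x(1) = 5; x(2) = 6; x(3) = 11; x(4) = 1; x(5) = 12; x(6) = 13; x(7) = 9; x(8) = 6; x(9) = 15; x(10) = 5; x(11) = 4; x(12) = 9; x(13) = 13; x(14) = 6; x(15) = 3; x(16) = 9; x(17) = 12; x(18) = 5; x(19) = 1; x(20) = 6; x(21) = 7; x(22) = 13; x(23) = 4; x(24) = 1; x(25) = 5; x(26) = 6.
The sequence repeats with period 24.
(1335 - 1) mod 24 = 14, so x(1335) = x(15) = 3.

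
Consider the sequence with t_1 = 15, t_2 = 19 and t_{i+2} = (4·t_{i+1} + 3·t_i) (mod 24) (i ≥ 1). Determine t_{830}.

Computing terms: t_1 = 15, t_2 = 19, t_3 = 1, t_4 = 13, t_5 = 7, t_6 = 19, t_7 = 1.
Since (t_6, t_7) = (t_2, t_3) = (19, 1) (two consecutive terms determine the rest), the sequence is eventually periodic: after a pre-period of length 1 it cycles with period 4.
For i ≥ 2, t_i depends only on (i - 2) mod 4. (830 - 2) mod 4 = 0, so t_{830} = t_2 = 19.

19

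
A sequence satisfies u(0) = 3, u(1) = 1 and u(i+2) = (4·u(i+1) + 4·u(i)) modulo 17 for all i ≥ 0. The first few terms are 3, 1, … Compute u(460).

Listing terms: u(0) = 3, u(1) = 1, u(2) = 16, u(3) = 0, u(4) = 13, u(5) = 1, u(6) = 5, u(7) = 7, u(8) = 14, u(9) = 16, u(10) = 1, u(11) = 0, u(12) = 4, u(13) = 16, u(14) = 12, u(15) = 10, u(16) = 3, u(17) = 1.
The sequence repeats with period 16.
So u(460) = u(0 + ((460-0) mod 16)) = u(12) = 4.

4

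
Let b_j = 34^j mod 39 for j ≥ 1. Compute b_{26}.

Listing terms: b_1 = 34; b_2 = 25; b_3 = 31; b_4 = 1; b_5 = 34.
The sequence repeats with period 4.
(26 - 1) mod 4 = 1, so b_{26} = b_2 = 25.

25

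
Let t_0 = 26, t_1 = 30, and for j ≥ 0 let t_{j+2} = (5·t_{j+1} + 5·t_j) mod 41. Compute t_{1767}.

Listing terms: t_0 = 26, t_1 = 30, t_2 = 34, t_3 = 33, t_4 = 7, t_5 = 36, t_6 = 10, t_7 = 25, t_8 = 11, t_9 = 16, t_{10} = 12, t_{11} = 17, t_{12} = 22, t_{13} = 31, t_{14} = 19, t_{15} = 4, t_{16} = 33, t_{17} = 21, t_{18} = 24, t_{19} = 20, t_{20} = 15, t_{21} = 11, t_{22} = 7, t_{23} = 8, t_{24} = 34, t_{25} = 5, t_{26} = 31, t_{27} = 16, t_{28} = 30, t_{29} = 25, t_{30} = 29, t_{31} = 24, t_{32} = 19, t_{33} = 10, t_{34} = 22, t_{35} = 37, t_{36} = 8, t_{37} = 20, t_{38} = 17, t_{39} = 21, t_{40} = 26, t_{41} = 30.
The sequence repeats with period 40.
So t_{1767} = t_{0 + ((1767-0) mod 40)} = t_7 = 25.

25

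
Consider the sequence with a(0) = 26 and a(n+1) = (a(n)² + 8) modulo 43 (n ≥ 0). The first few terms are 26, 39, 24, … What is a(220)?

Listing terms: a(0) = 26; a(1) = 39; a(2) = 24; a(3) = 25; a(4) = 31; a(5) = 23; a(6) = 21; a(7) = 19; a(8) = 25.
Since a(8) = a(3) = 25, the sequence is eventually periodic: after a pre-period of length 3 it cycles with period 5.
For n ≥ 3, a(n) depends only on (n - 3) mod 5. (220 - 3) mod 5 = 2, so a(220) = a(5) = 23.

23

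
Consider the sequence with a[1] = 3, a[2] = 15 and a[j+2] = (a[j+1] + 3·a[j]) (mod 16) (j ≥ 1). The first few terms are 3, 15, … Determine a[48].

4

We have a[1] = 3; a[2] = 15; a[3] = 8; a[4] = 5; a[5] = 13; a[6] = 12; a[7] = 3; a[8] = 7; a[9] = 0; a[10] = 5; a[11] = 5; a[12] = 4; a[13] = 3; a[14] = 15.
The sequence repeats with period 12.
So a[48] = a[1 + ((48-1) mod 12)] = a[12] = 4.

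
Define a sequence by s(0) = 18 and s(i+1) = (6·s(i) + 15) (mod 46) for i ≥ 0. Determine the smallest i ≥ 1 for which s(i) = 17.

We have s(0) = 18, s(1) = 31, s(2) = 17, s(3) = 25, s(4) = 27, s(5) = 39, s(6) = 19, s(7) = 37, s(8) = 7, s(9) = 11, s(10) = 35, s(11) = 41, s(12) = 31.
Since s(12) = s(1) = 31, the sequence is eventually periodic: after a pre-period of length 1 it cycles with period 11.
The value 17 first appears (with i ≥ 1) at s(2).

2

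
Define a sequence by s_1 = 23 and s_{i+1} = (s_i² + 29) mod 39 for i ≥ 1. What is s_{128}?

Listing terms: s_1 = 23; s_2 = 12; s_3 = 17; s_4 = 6; s_5 = 26; s_6 = 3; s_7 = 38; s_8 = 30; s_9 = 32; s_{10} = 0; s_{11} = 29; s_{12} = 12.
Since s_{12} = s_2 = 12, the sequence is eventually periodic: after a pre-period of length 1 it cycles with period 10.
For i ≥ 2, s_i depends only on (i - 2) mod 10. (128 - 2) mod 10 = 6, so s_{128} = s_8 = 30.

30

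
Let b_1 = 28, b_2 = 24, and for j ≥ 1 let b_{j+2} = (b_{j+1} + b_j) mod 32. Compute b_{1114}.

28

b_1 = 28; b_2 = 24; b_3 = 20; b_4 = 12; b_5 = 0; b_6 = 12; b_7 = 12; b_8 = 24; b_9 = 4; b_{10} = 28; b_{11} = 0; b_{12} = 28; b_{13} = 28; b_{14} = 24.
Since (b_{13}, b_{14}) = (b_1, b_2) = (28, 24) (two consecutive terms determine the rest), the sequence is periodic with period 12.
(1114 - 1) mod 12 = 9, so b_{1114} = b_{10} = 28.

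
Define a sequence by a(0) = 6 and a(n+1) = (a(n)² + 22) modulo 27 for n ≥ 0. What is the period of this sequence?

9

We have a(0) = 6, a(1) = 4, a(2) = 11, a(3) = 8, a(4) = 5, a(5) = 20, a(6) = 17, a(7) = 14, a(8) = 2, a(9) = 26, a(10) = 23, a(11) = 11.
Since a(11) = a(2) = 11, the sequence is eventually periodic: after a pre-period of length 2 it cycles with period 9.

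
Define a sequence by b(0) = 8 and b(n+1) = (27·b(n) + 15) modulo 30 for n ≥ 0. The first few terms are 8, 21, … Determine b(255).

9

Listing terms: b(0) = 8; b(1) = 21; b(2) = 12; b(3) = 9; b(4) = 18; b(5) = 21.
Since b(5) = b(1) = 21, the sequence is eventually periodic: after a pre-period of length 1 it cycles with period 4.
For n ≥ 1, b(n) depends only on (n - 1) mod 4. (255 - 1) mod 4 = 2, so b(255) = b(3) = 9.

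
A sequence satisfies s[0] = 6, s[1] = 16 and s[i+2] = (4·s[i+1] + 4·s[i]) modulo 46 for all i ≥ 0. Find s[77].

Computing terms: s[0] = 6; s[1] = 16; s[2] = 42; s[3] = 2; s[4] = 38; s[5] = 22; s[6] = 10; s[7] = 36; s[8] = 0; s[9] = 6; s[10] = 24; s[11] = 28; s[12] = 24; s[13] = 24; s[14] = 8; s[15] = 36; s[16] = 38; s[17] = 20; s[18] = 2; s[19] = 42; s[20] = 38; s[21] = 44; s[22] = 6; s[23] = 16.
Since (s[22], s[23]) = (s[0], s[1]) = (6, 16) (two consecutive terms determine the rest), the sequence is periodic with period 22.
So s[77] = s[0 + ((77-0) mod 22)] = s[11] = 28.

28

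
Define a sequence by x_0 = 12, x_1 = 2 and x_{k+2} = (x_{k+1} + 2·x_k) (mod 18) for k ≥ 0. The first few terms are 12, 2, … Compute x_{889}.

Computing terms: x_0 = 12,  x_1 = 2,  x_2 = 8,  x_3 = 12,  x_4 = 10,  x_5 = 16,  x_6 = 0,  x_7 = 14,  x_8 = 14,  x_9 = 6,  x_{10} = 16,  x_{11} = 10,  x_{12} = 6,  x_{13} = 8,  x_{14} = 2,  x_{15} = 0,  x_{16} = 4,  x_{17} = 4,  x_{18} = 12,  x_{19} = 2.
The sequence repeats with period 18.
(889 - 0) mod 18 = 7, so x_{889} = x_7 = 14.

14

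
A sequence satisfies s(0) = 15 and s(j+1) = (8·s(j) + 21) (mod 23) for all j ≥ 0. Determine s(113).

Listing terms: s(0) = 15,  s(1) = 3,  s(2) = 22,  s(3) = 13,  s(4) = 10,  s(5) = 9,  s(6) = 1,  s(7) = 6,  s(8) = 0,  s(9) = 21,  s(10) = 5,  s(11) = 15.
The sequence repeats with period 11.
So s(113) = s(0 + ((113-0) mod 11)) = s(3) = 13.

13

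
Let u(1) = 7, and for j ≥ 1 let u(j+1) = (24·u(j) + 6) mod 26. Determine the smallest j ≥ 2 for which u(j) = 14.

Computing terms: u(1) = 7,  u(2) = 18,  u(3) = 22,  u(4) = 14,  u(5) = 4,  u(6) = 24,  u(7) = 10,  u(8) = 12,  u(9) = 8,  u(10) = 16,  u(11) = 0,  u(12) = 6,  u(13) = 20,  u(14) = 18.
Since u(14) = u(2) = 18, the sequence is eventually periodic: after a pre-period of length 1 it cycles with period 12.
The value 14 first appears (with j ≥ 2) at u(4).

4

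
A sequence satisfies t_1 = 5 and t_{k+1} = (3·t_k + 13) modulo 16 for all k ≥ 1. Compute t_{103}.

Listing terms: t_1 = 5, t_2 = 12, t_3 = 1, t_4 = 0, t_5 = 13, t_6 = 4, t_7 = 9, t_8 = 8, t_9 = 5.
Since t_9 = t_1 = 5, the sequence is periodic with period 8.
So t_{103} = t_{1 + ((103-1) mod 8)} = t_7 = 9.

9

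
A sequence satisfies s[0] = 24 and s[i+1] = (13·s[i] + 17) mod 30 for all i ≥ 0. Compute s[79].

29

Listing terms: s[0] = 24; s[1] = 29; s[2] = 4; s[3] = 9; s[4] = 14; s[5] = 19; s[6] = 24.
Since s[6] = s[0] = 24, the sequence is periodic with period 6.
(79 - 0) mod 6 = 1, so s[79] = s[1] = 29.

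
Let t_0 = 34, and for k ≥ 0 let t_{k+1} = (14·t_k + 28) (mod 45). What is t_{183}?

24

Computing terms: t_0 = 34, t_1 = 9, t_2 = 19, t_3 = 24, t_4 = 4, t_5 = 39, t_6 = 34.
The sequence repeats with period 6.
(183 - 0) mod 6 = 3, so t_{183} = t_3 = 24.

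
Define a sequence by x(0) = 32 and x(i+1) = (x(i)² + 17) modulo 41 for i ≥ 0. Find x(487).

22

Listing terms: x(0) = 32; x(1) = 16; x(2) = 27; x(3) = 8; x(4) = 40; x(5) = 18; x(6) = 13; x(7) = 22; x(8) = 9; x(9) = 16.
Since x(9) = x(1) = 16, the sequence is eventually periodic: after a pre-period of length 1 it cycles with period 8.
For i ≥ 1, x(i) depends only on (i - 1) mod 8. (487 - 1) mod 8 = 6, so x(487) = x(7) = 22.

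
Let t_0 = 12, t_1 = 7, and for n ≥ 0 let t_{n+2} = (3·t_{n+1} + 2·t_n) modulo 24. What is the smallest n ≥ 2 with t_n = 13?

5

Computing terms: t_0 = 12, t_1 = 7, t_2 = 21, t_3 = 5, t_4 = 9, t_5 = 13, t_6 = 9, t_7 = 5, t_8 = 9.
Since (t_7, t_8) = (t_3, t_4) = (5, 9) (two consecutive terms determine the rest), the sequence is eventually periodic: after a pre-period of length 3 it cycles with period 4.
The value 13 first appears (with n ≥ 2) at t_5.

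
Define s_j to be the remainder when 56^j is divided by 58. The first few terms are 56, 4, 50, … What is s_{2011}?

Computing terms: s_1 = 56; s_2 = 4; s_3 = 50; s_4 = 16; s_5 = 26; s_6 = 6; s_7 = 46; s_8 = 24; s_9 = 10; s_{10} = 38; s_{11} = 40; s_{12} = 36; s_{13} = 44; s_{14} = 28; s_{15} = 2; s_{16} = 54; s_{17} = 8; s_{18} = 42; s_{19} = 32; s_{20} = 52; s_{21} = 12; s_{22} = 34; s_{23} = 48; s_{24} = 20; s_{25} = 18; s_{26} = 22; s_{27} = 14; s_{28} = 30; s_{29} = 56.
Since s_{29} = s_1 = 56, the sequence is periodic with period 28.
(2011 - 1) mod 28 = 22, so s_{2011} = s_{23} = 48.

48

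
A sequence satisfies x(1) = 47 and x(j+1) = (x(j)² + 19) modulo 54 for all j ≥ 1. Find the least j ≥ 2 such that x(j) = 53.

3

Listing terms: x(1) = 47,  x(2) = 14,  x(3) = 53,  x(4) = 20,  x(5) = 41,  x(6) = 26,  x(7) = 47.
Since x(7) = x(1) = 47, the sequence is periodic with period 6.
The value 53 first appears (with j ≥ 2) at x(3).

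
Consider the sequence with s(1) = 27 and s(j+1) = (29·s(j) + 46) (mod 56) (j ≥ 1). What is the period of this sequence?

Computing terms: s(1) = 27,  s(2) = 45,  s(3) = 7,  s(4) = 25,  s(5) = 43,  s(6) = 5,  s(7) = 23,  s(8) = 41,  s(9) = 3,  s(10) = 21,  s(11) = 39,  s(12) = 1,  s(13) = 19,  s(14) = 37,  s(15) = 55,  s(16) = 17,  s(17) = 35,  s(18) = 53,  s(19) = 15,  s(20) = 33,  s(21) = 51,  s(22) = 13,  s(23) = 31,  s(24) = 49,  s(25) = 11,  s(26) = 29,  s(27) = 47,  s(28) = 9,  s(29) = 27.
The sequence repeats with period 28.

28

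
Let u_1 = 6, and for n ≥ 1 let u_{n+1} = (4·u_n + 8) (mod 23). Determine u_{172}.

u_1 = 6; u_2 = 9; u_3 = 21; u_4 = 0; u_5 = 8; u_6 = 17; u_7 = 7; u_8 = 13; u_9 = 14; u_{10} = 18; u_{11} = 11; u_{12} = 6.
The sequence repeats with period 11.
(172 - 1) mod 11 = 6, so u_{172} = u_7 = 7.

7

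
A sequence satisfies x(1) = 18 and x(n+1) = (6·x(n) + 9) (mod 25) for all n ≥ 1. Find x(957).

Computing terms: x(1) = 18, x(2) = 17, x(3) = 11, x(4) = 0, x(5) = 9, x(6) = 13, x(7) = 12, x(8) = 6, x(9) = 20, x(10) = 4, x(11) = 8, x(12) = 7, x(13) = 1, x(14) = 15, x(15) = 24, x(16) = 3, x(17) = 2, x(18) = 21, x(19) = 10, x(20) = 19, x(21) = 23, x(22) = 22, x(23) = 16, x(24) = 5, x(25) = 14, x(26) = 18.
The sequence repeats with period 25.
(957 - 1) mod 25 = 6, so x(957) = x(7) = 12.

12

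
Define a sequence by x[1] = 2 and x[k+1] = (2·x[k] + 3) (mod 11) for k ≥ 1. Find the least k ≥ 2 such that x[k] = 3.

Listing terms: x[1] = 2; x[2] = 7; x[3] = 6; x[4] = 4; x[5] = 0; x[6] = 3; x[7] = 9; x[8] = 10; x[9] = 1; x[10] = 5; x[11] = 2.
Since x[11] = x[1] = 2, the sequence is periodic with period 10.
The value 3 first appears (with k ≥ 2) at x[6].

6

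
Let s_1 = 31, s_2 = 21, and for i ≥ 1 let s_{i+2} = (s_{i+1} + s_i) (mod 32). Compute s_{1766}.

Listing terms: s_1 = 31; s_2 = 21; s_3 = 20; s_4 = 9; s_5 = 29; s_6 = 6; s_7 = 3; s_8 = 9; s_9 = 12; s_{10} = 21; s_{11} = 1; s_{12} = 22; s_{13} = 23; s_{14} = 13; s_{15} = 4; s_{16} = 17; s_{17} = 21; s_{18} = 6; s_{19} = 27; s_{20} = 1; s_{21} = 28; s_{22} = 29; s_{23} = 25; s_{24} = 22; s_{25} = 15; s_{26} = 5; s_{27} = 20; s_{28} = 25; s_{29} = 13; s_{30} = 6; s_{31} = 19; s_{32} = 25; s_{33} = 12; s_{34} = 5; s_{35} = 17; s_{36} = 22; s_{37} = 7; s_{38} = 29; s_{39} = 4; s_{40} = 1; s_{41} = 5; s_{42} = 6; s_{43} = 11; s_{44} = 17; s_{45} = 28; s_{46} = 13; s_{47} = 9; s_{48} = 22; s_{49} = 31; s_{50} = 21.
Since (s_{49}, s_{50}) = (s_1, s_2) = (31, 21) (two consecutive terms determine the rest), the sequence is periodic with period 48.
(1766 - 1) mod 48 = 37, so s_{1766} = s_{38} = 29.

29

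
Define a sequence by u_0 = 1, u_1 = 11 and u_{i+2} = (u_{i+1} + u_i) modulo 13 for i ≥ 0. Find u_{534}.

u_0 = 1; u_1 = 11; u_2 = 12; u_3 = 10; u_4 = 9; u_5 = 6; u_6 = 2; u_7 = 8; u_8 = 10; u_9 = 5; u_{10} = 2; u_{11} = 7; u_{12} = 9; u_{13} = 3; u_{14} = 12; u_{15} = 2; u_{16} = 1; u_{17} = 3; u_{18} = 4; u_{19} = 7; u_{20} = 11; u_{21} = 5; u_{22} = 3; u_{23} = 8; u_{24} = 11; u_{25} = 6; u_{26} = 4; u_{27} = 10; u_{28} = 1; u_{29} = 11.
Since (u_{28}, u_{29}) = (u_0, u_1) = (1, 11) (two consecutive terms determine the rest), the sequence is periodic with period 28.
(534 - 0) mod 28 = 2, so u_{534} = u_2 = 12.

12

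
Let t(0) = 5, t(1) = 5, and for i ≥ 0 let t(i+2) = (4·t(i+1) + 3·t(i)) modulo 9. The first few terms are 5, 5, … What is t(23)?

t(0) = 5; t(1) = 5; t(2) = 8; t(3) = 2; t(4) = 5; t(5) = 8.
Since (t(4), t(5)) = (t(1), t(2)) = (5, 8) (two consecutive terms determine the rest), the sequence is eventually periodic: after a pre-period of length 1 it cycles with period 3.
For i ≥ 1, t(i) depends only on (i - 1) mod 3. (23 - 1) mod 3 = 1, so t(23) = t(2) = 8.

8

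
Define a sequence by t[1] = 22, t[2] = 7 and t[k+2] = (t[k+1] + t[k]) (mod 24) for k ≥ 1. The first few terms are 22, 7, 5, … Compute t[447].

Computing terms: t[1] = 22, t[2] = 7, t[3] = 5, t[4] = 12, t[5] = 17, t[6] = 5, t[7] = 22, t[8] = 3, t[9] = 1, t[10] = 4, t[11] = 5, t[12] = 9, t[13] = 14, t[14] = 23, t[15] = 13, t[16] = 12, t[17] = 1, t[18] = 13, t[19] = 14, t[20] = 3, t[21] = 17, t[22] = 20, t[23] = 13, t[24] = 9, t[25] = 22, t[26] = 7.
Since (t[25], t[26]) = (t[1], t[2]) = (22, 7) (two consecutive terms determine the rest), the sequence is periodic with period 24.
(447 - 1) mod 24 = 14, so t[447] = t[15] = 13.

13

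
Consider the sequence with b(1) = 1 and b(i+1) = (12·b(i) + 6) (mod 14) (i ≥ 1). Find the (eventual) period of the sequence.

6

b(1) = 1, b(2) = 4, b(3) = 12, b(4) = 10, b(5) = 0, b(6) = 6, b(7) = 8, b(8) = 4.
Since b(8) = b(2) = 4, the sequence is eventually periodic: after a pre-period of length 1 it cycles with period 6.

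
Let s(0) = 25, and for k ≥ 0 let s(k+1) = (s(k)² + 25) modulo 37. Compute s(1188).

s(0) = 25; s(1) = 21; s(2) = 22; s(3) = 28; s(4) = 32; s(5) = 13; s(6) = 9; s(7) = 32.
Since s(7) = s(4) = 32, the sequence is eventually periodic: after a pre-period of length 4 it cycles with period 3.
For k ≥ 4, s(k) depends only on (k - 4) mod 3. (1188 - 4) mod 3 = 2, so s(1188) = s(6) = 9.

9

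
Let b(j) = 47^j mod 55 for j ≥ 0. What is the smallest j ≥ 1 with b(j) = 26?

4

Computing terms: b(0) = 1, b(1) = 47, b(2) = 9, b(3) = 38, b(4) = 26, b(5) = 12, b(6) = 14, b(7) = 53, b(8) = 16, b(9) = 37, b(10) = 34, b(11) = 3, b(12) = 31, b(13) = 27, b(14) = 4, b(15) = 23, b(16) = 36, b(17) = 42, b(18) = 49, b(19) = 48, b(20) = 1.
The sequence repeats with period 20.
The value 26 first appears (with j ≥ 1) at b(4).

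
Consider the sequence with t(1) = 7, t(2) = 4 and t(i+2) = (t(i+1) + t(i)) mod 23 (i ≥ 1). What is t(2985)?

We have t(1) = 7,  t(2) = 4,  t(3) = 11,  t(4) = 15,  t(5) = 3,  t(6) = 18,  t(7) = 21,  t(8) = 16,  t(9) = 14,  t(10) = 7,  t(11) = 21,  t(12) = 5,  t(13) = 3,  t(14) = 8,  t(15) = 11,  t(16) = 19,  t(17) = 7,  t(18) = 3,  t(19) = 10,  t(20) = 13,  t(21) = 0,  t(22) = 13,  t(23) = 13,  t(24) = 3,  t(25) = 16,  t(26) = 19,  t(27) = 12,  t(28) = 8,  t(29) = 20,  t(30) = 5,  t(31) = 2,  t(32) = 7,  t(33) = 9,  t(34) = 16,  t(35) = 2,  t(36) = 18,  t(37) = 20,  t(38) = 15,  t(39) = 12,  t(40) = 4,  t(41) = 16,  t(42) = 20,  t(43) = 13,  t(44) = 10,  t(45) = 0,  t(46) = 10,  t(47) = 10,  t(48) = 20,  t(49) = 7,  t(50) = 4.
The sequence repeats with period 48.
(2985 - 1) mod 48 = 8, so t(2985) = t(9) = 14.

14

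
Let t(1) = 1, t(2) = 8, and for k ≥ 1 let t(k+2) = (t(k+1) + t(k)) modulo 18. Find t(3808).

1

Listing terms: t(1) = 1; t(2) = 8; t(3) = 9; t(4) = 17; t(5) = 8; t(6) = 7; t(7) = 15; t(8) = 4; t(9) = 1; t(10) = 5; t(11) = 6; t(12) = 11; t(13) = 17; t(14) = 10; t(15) = 9; t(16) = 1; t(17) = 10; t(18) = 11; t(19) = 3; t(20) = 14; t(21) = 17; t(22) = 13; t(23) = 12; t(24) = 7; t(25) = 1; t(26) = 8.
Since (t(25), t(26)) = (t(1), t(2)) = (1, 8) (two consecutive terms determine the rest), the sequence is periodic with period 24.
So t(3808) = t(1 + ((3808-1) mod 24)) = t(16) = 1.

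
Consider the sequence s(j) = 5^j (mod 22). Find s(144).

s(1) = 5, s(2) = 3, s(3) = 15, s(4) = 9, s(5) = 1, s(6) = 5.
Since s(6) = s(1) = 5, the sequence is periodic with period 5.
So s(144) = s(1 + ((144-1) mod 5)) = s(4) = 9.

9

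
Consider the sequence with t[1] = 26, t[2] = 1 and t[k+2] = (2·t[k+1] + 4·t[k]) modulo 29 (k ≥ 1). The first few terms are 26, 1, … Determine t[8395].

17

Computing terms: t[1] = 26,  t[2] = 1,  t[3] = 19,  t[4] = 13,  t[5] = 15,  t[6] = 24,  t[7] = 21,  t[8] = 22,  t[9] = 12,  t[10] = 25,  t[11] = 11,  t[12] = 6,  t[13] = 27,  t[14] = 20,  t[15] = 3,  t[16] = 28,  t[17] = 10,  t[18] = 16,  t[19] = 14,  t[20] = 5,  t[21] = 8,  t[22] = 7,  t[23] = 17,  t[24] = 4,  t[25] = 18,  t[26] = 23,  t[27] = 2,  t[28] = 9,  t[29] = 26,  t[30] = 1.
Since (t[29], t[30]) = (t[1], t[2]) = (26, 1) (two consecutive terms determine the rest), the sequence is periodic with period 28.
(8395 - 1) mod 28 = 22, so t[8395] = t[23] = 17.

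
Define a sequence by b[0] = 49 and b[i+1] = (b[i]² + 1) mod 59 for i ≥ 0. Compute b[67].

16

Computing terms: b[0] = 49,  b[1] = 42,  b[2] = 54,  b[3] = 26,  b[4] = 28,  b[5] = 18,  b[6] = 30,  b[7] = 16,  b[8] = 21,  b[9] = 29,  b[10] = 16.
Since b[10] = b[7] = 16, the sequence is eventually periodic: after a pre-period of length 7 it cycles with period 3.
For i ≥ 7, b[i] depends only on (i - 7) mod 3. (67 - 7) mod 3 = 0, so b[67] = b[7] = 16.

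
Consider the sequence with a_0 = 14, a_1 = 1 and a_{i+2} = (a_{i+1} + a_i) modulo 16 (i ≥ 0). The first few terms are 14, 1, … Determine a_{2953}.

Computing terms: a_0 = 14; a_1 = 1; a_2 = 15; a_3 = 0; a_4 = 15; a_5 = 15; a_6 = 14; a_7 = 13; a_8 = 11; a_9 = 8; a_{10} = 3; a_{11} = 11; a_{12} = 14; a_{13} = 9; a_{14} = 7; a_{15} = 0; a_{16} = 7; a_{17} = 7; a_{18} = 14; a_{19} = 5; a_{20} = 3; a_{21} = 8; a_{22} = 11; a_{23} = 3; a_{24} = 14; a_{25} = 1.
Since (a_{24}, a_{25}) = (a_0, a_1) = (14, 1) (two consecutive terms determine the rest), the sequence is periodic with period 24.
(2953 - 0) mod 24 = 1, so a_{2953} = a_1 = 1.

1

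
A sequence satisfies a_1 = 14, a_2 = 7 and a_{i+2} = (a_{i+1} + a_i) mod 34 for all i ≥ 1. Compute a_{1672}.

28

We have a_1 = 14, a_2 = 7, a_3 = 21, a_4 = 28, a_5 = 15, a_6 = 9, a_7 = 24, a_8 = 33, a_9 = 23, a_{10} = 22, a_{11} = 11, a_{12} = 33, a_{13} = 10, a_{14} = 9, a_{15} = 19, a_{16} = 28, a_{17} = 13, a_{18} = 7, a_{19} = 20, a_{20} = 27, a_{21} = 13, a_{22} = 6, a_{23} = 19, a_{24} = 25, a_{25} = 10, a_{26} = 1, a_{27} = 11, a_{28} = 12, a_{29} = 23, a_{30} = 1, a_{31} = 24, a_{32} = 25, a_{33} = 15, a_{34} = 6, a_{35} = 21, a_{36} = 27, a_{37} = 14, a_{38} = 7.
Since (a_{37}, a_{38}) = (a_1, a_2) = (14, 7) (two consecutive terms determine the rest), the sequence is periodic with period 36.
(1672 - 1) mod 36 = 15, so a_{1672} = a_{16} = 28.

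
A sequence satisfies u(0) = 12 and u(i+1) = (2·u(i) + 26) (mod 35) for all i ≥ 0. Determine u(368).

Computing terms: u(0) = 12, u(1) = 15, u(2) = 21, u(3) = 33, u(4) = 22, u(5) = 0, u(6) = 26, u(7) = 8, u(8) = 7, u(9) = 5, u(10) = 1, u(11) = 28, u(12) = 12.
The sequence repeats with period 12.
(368 - 0) mod 12 = 8, so u(368) = u(8) = 7.

7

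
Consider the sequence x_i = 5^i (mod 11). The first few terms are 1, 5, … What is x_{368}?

4

Computing terms: x_0 = 1; x_1 = 5; x_2 = 3; x_3 = 4; x_4 = 9; x_5 = 1.
Since x_5 = x_0 = 1, the sequence is periodic with period 5.
So x_{368} = x_{0 + ((368-0) mod 5)} = x_3 = 4.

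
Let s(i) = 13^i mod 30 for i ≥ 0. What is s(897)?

13

We have s(0) = 1, s(1) = 13, s(2) = 19, s(3) = 7, s(4) = 1.
Since s(4) = s(0) = 1, the sequence is periodic with period 4.
So s(897) = s(0 + ((897-0) mod 4)) = s(1) = 13.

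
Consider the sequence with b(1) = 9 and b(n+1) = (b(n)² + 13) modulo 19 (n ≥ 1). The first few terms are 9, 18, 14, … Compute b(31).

We have b(1) = 9, b(2) = 18, b(3) = 14, b(4) = 0, b(5) = 13, b(6) = 11, b(7) = 1, b(8) = 14.
Since b(8) = b(3) = 14, the sequence is eventually periodic: after a pre-period of length 2 it cycles with period 5.
For n ≥ 3, b(n) depends only on (n - 3) mod 5. (31 - 3) mod 5 = 3, so b(31) = b(6) = 11.

11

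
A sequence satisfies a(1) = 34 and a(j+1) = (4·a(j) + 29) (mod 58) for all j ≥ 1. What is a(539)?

35

Listing terms: a(1) = 34; a(2) = 49; a(3) = 51; a(4) = 1; a(5) = 33; a(6) = 45; a(7) = 35; a(8) = 53; a(9) = 9; a(10) = 7; a(11) = 57; a(12) = 25; a(13) = 13; a(14) = 23; a(15) = 5; a(16) = 49.
Since a(16) = a(2) = 49, the sequence is eventually periodic: after a pre-period of length 1 it cycles with period 14.
For j ≥ 2, a(j) depends only on (j - 2) mod 14. (539 - 2) mod 14 = 5, so a(539) = a(7) = 35.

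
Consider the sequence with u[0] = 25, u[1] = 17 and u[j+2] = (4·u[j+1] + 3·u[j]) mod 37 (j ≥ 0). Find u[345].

u[0] = 25; u[1] = 17; u[2] = 32; u[3] = 31; u[4] = 35; u[5] = 11; u[6] = 1; u[7] = 0; u[8] = 3; u[9] = 12; u[10] = 20; u[11] = 5; u[12] = 6; u[13] = 2; u[14] = 26; u[15] = 36; u[16] = 0; u[17] = 34; u[18] = 25; u[19] = 17.
Since (u[18], u[19]) = (u[0], u[1]) = (25, 17) (two consecutive terms determine the rest), the sequence is periodic with period 18.
(345 - 0) mod 18 = 3, so u[345] = u[3] = 31.

31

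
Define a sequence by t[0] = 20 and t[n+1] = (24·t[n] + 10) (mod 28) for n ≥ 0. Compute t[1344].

6

Computing terms: t[0] = 20,  t[1] = 14,  t[2] = 10,  t[3] = 26,  t[4] = 18,  t[5] = 22,  t[6] = 6,  t[7] = 14.
Since t[7] = t[1] = 14, the sequence is eventually periodic: after a pre-period of length 1 it cycles with period 6.
For n ≥ 1, t[n] depends only on (n - 1) mod 6. (1344 - 1) mod 6 = 5, so t[1344] = t[6] = 6.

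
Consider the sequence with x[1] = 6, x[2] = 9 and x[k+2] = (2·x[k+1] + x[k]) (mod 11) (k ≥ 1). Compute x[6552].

8

We have x[1] = 6,  x[2] = 9,  x[3] = 2,  x[4] = 2,  x[5] = 6,  x[6] = 3,  x[7] = 1,  x[8] = 5,  x[9] = 0,  x[10] = 5,  x[11] = 10,  x[12] = 3,  x[13] = 5,  x[14] = 2,  x[15] = 9,  x[16] = 9,  x[17] = 5,  x[18] = 8,  x[19] = 10,  x[20] = 6,  x[21] = 0,  x[22] = 6,  x[23] = 1,  x[24] = 8,  x[25] = 6,  x[26] = 9.
The sequence repeats with period 24.
(6552 - 1) mod 24 = 23, so x[6552] = x[24] = 8.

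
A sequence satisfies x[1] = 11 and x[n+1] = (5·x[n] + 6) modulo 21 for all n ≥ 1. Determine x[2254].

7

Listing terms: x[1] = 11,  x[2] = 19,  x[3] = 17,  x[4] = 7,  x[5] = 20,  x[6] = 1,  x[7] = 11.
The sequence repeats with period 6.
So x[2254] = x[1 + ((2254-1) mod 6)] = x[4] = 7.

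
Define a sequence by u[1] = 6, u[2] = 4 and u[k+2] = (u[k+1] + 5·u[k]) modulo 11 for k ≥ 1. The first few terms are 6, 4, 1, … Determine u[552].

9

We have u[1] = 6; u[2] = 4; u[3] = 1; u[4] = 10; u[5] = 4; u[6] = 10; u[7] = 8; u[8] = 3; u[9] = 10; u[10] = 3; u[11] = 9; u[12] = 2; u[13] = 3; u[14] = 2; u[15] = 6; u[16] = 5; u[17] = 2; u[18] = 5; u[19] = 4; u[20] = 7; u[21] = 5; u[22] = 7; u[23] = 10; u[24] = 1; u[25] = 7; u[26] = 1; u[27] = 3; u[28] = 8; u[29] = 1; u[30] = 8; u[31] = 2; u[32] = 9; u[33] = 8; u[34] = 9; u[35] = 5; u[36] = 6; u[37] = 9; u[38] = 6; u[39] = 7; u[40] = 4; u[41] = 6; u[42] = 4.
The sequence repeats with period 40.
(552 - 1) mod 40 = 31, so u[552] = u[32] = 9.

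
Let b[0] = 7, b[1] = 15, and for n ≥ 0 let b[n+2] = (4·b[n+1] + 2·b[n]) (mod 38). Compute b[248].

We have b[0] = 7; b[1] = 15; b[2] = 36; b[3] = 22; b[4] = 8; b[5] = 0; b[6] = 16; b[7] = 26; b[8] = 22; b[9] = 26; b[10] = 34; b[11] = 36; b[12] = 22.
Since (b[11], b[12]) = (b[2], b[3]) = (36, 22) (two consecutive terms determine the rest), the sequence is eventually periodic: after a pre-period of length 2 it cycles with period 9.
For n ≥ 2, b[n] depends only on (n - 2) mod 9. (248 - 2) mod 9 = 3, so b[248] = b[5] = 0.

0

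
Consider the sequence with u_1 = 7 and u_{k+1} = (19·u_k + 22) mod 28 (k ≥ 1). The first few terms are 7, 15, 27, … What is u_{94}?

3

Listing terms: u_1 = 7, u_2 = 15, u_3 = 27, u_4 = 3, u_5 = 23, u_6 = 11, u_7 = 7.
The sequence repeats with period 6.
(94 - 1) mod 6 = 3, so u_{94} = u_4 = 3.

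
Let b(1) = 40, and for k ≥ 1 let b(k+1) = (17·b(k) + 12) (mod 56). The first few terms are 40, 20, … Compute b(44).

20

Computing terms: b(1) = 40, b(2) = 20, b(3) = 16, b(4) = 4, b(5) = 24, b(6) = 28, b(7) = 40.
The sequence repeats with period 6.
(44 - 1) mod 6 = 1, so b(44) = b(2) = 20.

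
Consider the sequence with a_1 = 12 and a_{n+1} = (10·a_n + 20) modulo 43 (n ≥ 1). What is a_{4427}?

We have a_1 = 12, a_2 = 11, a_3 = 1, a_4 = 30, a_5 = 19, a_6 = 38, a_7 = 13, a_8 = 21, a_9 = 15, a_{10} = 41, a_{11} = 0, a_{12} = 20, a_{13} = 5, a_{14} = 27, a_{15} = 32, a_{16} = 39, a_{17} = 23, a_{18} = 35, a_{19} = 26, a_{20} = 22, a_{21} = 25, a_{22} = 12.
The sequence repeats with period 21.
(4427 - 1) mod 21 = 16, so a_{4427} = a_{17} = 23.

23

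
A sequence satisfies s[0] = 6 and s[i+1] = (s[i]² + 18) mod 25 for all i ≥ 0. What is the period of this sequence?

4

Computing terms: s[0] = 6, s[1] = 4, s[2] = 9, s[3] = 24, s[4] = 19, s[5] = 4.
Since s[5] = s[1] = 4, the sequence is eventually periodic: after a pre-period of length 1 it cycles with period 4.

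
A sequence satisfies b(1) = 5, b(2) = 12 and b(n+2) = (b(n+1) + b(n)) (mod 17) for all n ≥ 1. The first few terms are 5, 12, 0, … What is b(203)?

Listing terms: b(1) = 5, b(2) = 12, b(3) = 0, b(4) = 12, b(5) = 12, b(6) = 7, b(7) = 2, b(8) = 9, b(9) = 11, b(10) = 3, b(11) = 14, b(12) = 0, b(13) = 14, b(14) = 14, b(15) = 11, b(16) = 8, b(17) = 2, b(18) = 10, b(19) = 12, b(20) = 5, b(21) = 0, b(22) = 5, b(23) = 5, b(24) = 10, b(25) = 15, b(26) = 8, b(27) = 6, b(28) = 14, b(29) = 3, b(30) = 0, b(31) = 3, b(32) = 3, b(33) = 6, b(34) = 9, b(35) = 15, b(36) = 7, b(37) = 5, b(38) = 12.
The sequence repeats with period 36.
So b(203) = b(1 + ((203-1) mod 36)) = b(23) = 5.

5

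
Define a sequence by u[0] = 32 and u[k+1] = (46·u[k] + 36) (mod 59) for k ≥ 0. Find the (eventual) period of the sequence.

u[0] = 32; u[1] = 33; u[2] = 20; u[3] = 12; u[4] = 57; u[5] = 3; u[6] = 56; u[7] = 16; u[8] = 5; u[9] = 30; u[10] = 0; u[11] = 36; u[12] = 40; u[13] = 47; u[14] = 15; u[15] = 18; u[16] = 38; u[17] = 14; u[18] = 31; u[19] = 46; u[20] = 28; u[21] = 26; u[22] = 52; u[23] = 9; u[24] = 37; u[25] = 27; u[26] = 39; u[27] = 1; u[28] = 23; u[29] = 32.
The sequence repeats with period 29.

29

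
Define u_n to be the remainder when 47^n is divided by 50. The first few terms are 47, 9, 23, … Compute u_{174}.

19

u_1 = 47, u_2 = 9, u_3 = 23, u_4 = 31, u_5 = 7, u_6 = 29, u_7 = 13, u_8 = 11, u_9 = 17, u_{10} = 49, u_{11} = 3, u_{12} = 41, u_{13} = 27, u_{14} = 19, u_{15} = 43, u_{16} = 21, u_{17} = 37, u_{18} = 39, u_{19} = 33, u_{20} = 1, u_{21} = 47.
The sequence repeats with period 20.
So u_{174} = u_{1 + ((174-1) mod 20)} = u_{14} = 19.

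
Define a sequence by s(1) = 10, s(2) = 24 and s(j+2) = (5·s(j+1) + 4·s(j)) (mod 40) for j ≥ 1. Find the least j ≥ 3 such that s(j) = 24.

6

Computing terms: s(1) = 10,  s(2) = 24,  s(3) = 0,  s(4) = 16,  s(5) = 0,  s(6) = 24,  s(7) = 0.
Since (s(6), s(7)) = (s(2), s(3)) = (24, 0) (two consecutive terms determine the rest), the sequence is eventually periodic: after a pre-period of length 1 it cycles with period 4.
The value 24 next appears (with j ≥ 3) at s(6).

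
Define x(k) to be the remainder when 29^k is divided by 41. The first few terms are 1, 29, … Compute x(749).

Computing terms: x(0) = 1; x(1) = 29; x(2) = 21; x(3) = 35; x(4) = 31; x(5) = 38; x(6) = 36; x(7) = 19; x(8) = 18; x(9) = 30; x(10) = 9; x(11) = 15; x(12) = 25; x(13) = 28; x(14) = 33; x(15) = 14; x(16) = 37; x(17) = 7; x(18) = 39; x(19) = 24; x(20) = 40; x(21) = 12; x(22) = 20; x(23) = 6; x(24) = 10; x(25) = 3; x(26) = 5; x(27) = 22; x(28) = 23; x(29) = 11; x(30) = 32; x(31) = 26; x(32) = 16; x(33) = 13; x(34) = 8; x(35) = 27; x(36) = 4; x(37) = 34; x(38) = 2; x(39) = 17; x(40) = 1.
The sequence repeats with period 40.
So x(749) = x(0 + ((749-0) mod 40)) = x(29) = 11.

11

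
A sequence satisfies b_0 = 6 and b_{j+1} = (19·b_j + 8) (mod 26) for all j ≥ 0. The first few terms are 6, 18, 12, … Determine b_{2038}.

b_0 = 6; b_1 = 18; b_2 = 12; b_3 = 2; b_4 = 20; b_5 = 24; b_6 = 22; b_7 = 10; b_8 = 16; b_9 = 0; b_{10} = 8; b_{11} = 4; b_{12} = 6.
Since b_{12} = b_0 = 6, the sequence is periodic with period 12.
So b_{2038} = b_{0 + ((2038-0) mod 12)} = b_{10} = 8.

8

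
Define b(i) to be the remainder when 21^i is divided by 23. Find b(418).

We have b(1) = 21, b(2) = 4, b(3) = 15, b(4) = 16, b(5) = 14, b(6) = 18, b(7) = 10, b(8) = 3, b(9) = 17, b(10) = 12, b(11) = 22, b(12) = 2, b(13) = 19, b(14) = 8, b(15) = 7, b(16) = 9, b(17) = 5, b(18) = 13, b(19) = 20, b(20) = 6, b(21) = 11, b(22) = 1, b(23) = 21.
Since b(23) = b(1) = 21, the sequence is periodic with period 22.
(418 - 1) mod 22 = 21, so b(418) = b(22) = 1.

1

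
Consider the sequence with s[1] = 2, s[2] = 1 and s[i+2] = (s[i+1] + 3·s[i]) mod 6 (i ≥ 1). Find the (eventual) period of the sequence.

s[1] = 2, s[2] = 1, s[3] = 1, s[4] = 4, s[5] = 1, s[6] = 1.
Since (s[5], s[6]) = (s[2], s[3]) = (1, 1) (two consecutive terms determine the rest), the sequence is eventually periodic: after a pre-period of length 1 it cycles with period 3.

3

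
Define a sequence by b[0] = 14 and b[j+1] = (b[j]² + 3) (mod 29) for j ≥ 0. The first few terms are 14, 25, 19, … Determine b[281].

Computing terms: b[0] = 14; b[1] = 25; b[2] = 19; b[3] = 16; b[4] = 27; b[5] = 7; b[6] = 23; b[7] = 10; b[8] = 16.
Since b[8] = b[3] = 16, the sequence is eventually periodic: after a pre-period of length 3 it cycles with period 5.
For j ≥ 3, b[j] depends only on (j - 3) mod 5. (281 - 3) mod 5 = 3, so b[281] = b[6] = 23.

23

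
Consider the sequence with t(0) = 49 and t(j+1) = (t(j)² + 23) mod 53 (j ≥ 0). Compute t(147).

19

Computing terms: t(0) = 49; t(1) = 39; t(2) = 7; t(3) = 19; t(4) = 13; t(5) = 33; t(6) = 52; t(7) = 24; t(8) = 16; t(9) = 14; t(10) = 7.
Since t(10) = t(2) = 7, the sequence is eventually periodic: after a pre-period of length 2 it cycles with period 8.
For j ≥ 2, t(j) depends only on (j - 2) mod 8. (147 - 2) mod 8 = 1, so t(147) = t(3) = 19.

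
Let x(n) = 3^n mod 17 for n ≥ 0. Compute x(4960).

1

Listing terms: x(0) = 1, x(1) = 3, x(2) = 9, x(3) = 10, x(4) = 13, x(5) = 5, x(6) = 15, x(7) = 11, x(8) = 16, x(9) = 14, x(10) = 8, x(11) = 7, x(12) = 4, x(13) = 12, x(14) = 2, x(15) = 6, x(16) = 1.
Since x(16) = x(0) = 1, the sequence is periodic with period 16.
(4960 - 0) mod 16 = 0, so x(4960) = x(0) = 1.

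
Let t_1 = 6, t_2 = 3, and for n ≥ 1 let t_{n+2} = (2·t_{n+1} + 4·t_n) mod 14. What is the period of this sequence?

Computing terms: t_1 = 6; t_2 = 3; t_3 = 2; t_4 = 2; t_5 = 12; t_6 = 4; t_7 = 0; t_8 = 2; t_9 = 4; t_{10} = 2; t_{11} = 6; t_{12} = 6; t_{13} = 8; t_{14} = 12; t_{15} = 0; t_{16} = 6; t_{17} = 12; t_{18} = 6; t_{19} = 4; t_{20} = 4; t_{21} = 10; t_{22} = 8; t_{23} = 0; t_{24} = 4; t_{25} = 8; t_{26} = 4; t_{27} = 12; t_{28} = 12; t_{29} = 2; t_{30} = 10; t_{31} = 0; t_{32} = 12; t_{33} = 10; t_{34} = 12; t_{35} = 8; t_{36} = 8; t_{37} = 6; t_{38} = 2; t_{39} = 0; t_{40} = 8; t_{41} = 2; t_{42} = 8; t_{43} = 10; t_{44} = 10; t_{45} = 4; t_{46} = 6; t_{47} = 0; t_{48} = 10; t_{49} = 6; t_{50} = 10; t_{51} = 2; t_{52} = 2.
Since (t_{51}, t_{52}) = (t_3, t_4) = (2, 2) (two consecutive terms determine the rest), the sequence is eventually periodic: after a pre-period of length 2 it cycles with period 48.

48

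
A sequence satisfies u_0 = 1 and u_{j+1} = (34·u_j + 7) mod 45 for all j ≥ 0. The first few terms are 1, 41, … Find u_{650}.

We have u_0 = 1,  u_1 = 41,  u_2 = 6,  u_3 = 31,  u_4 = 26,  u_5 = 36,  u_6 = 16,  u_7 = 11,  u_8 = 21,  u_9 = 1.
Since u_9 = u_0 = 1, the sequence is periodic with period 9.
So u_{650} = u_{0 + ((650-0) mod 9)} = u_2 = 6.

6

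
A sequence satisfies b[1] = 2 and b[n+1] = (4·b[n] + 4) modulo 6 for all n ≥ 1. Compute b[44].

We have b[1] = 2; b[2] = 0; b[3] = 4; b[4] = 2.
The sequence repeats with period 3.
(44 - 1) mod 3 = 1, so b[44] = b[2] = 0.

0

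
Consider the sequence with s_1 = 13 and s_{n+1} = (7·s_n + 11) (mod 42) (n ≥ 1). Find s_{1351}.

s_1 = 13, s_2 = 18, s_3 = 11, s_4 = 4, s_5 = 39, s_6 = 32, s_7 = 25, s_8 = 18.
Since s_8 = s_2 = 18, the sequence is eventually periodic: after a pre-period of length 1 it cycles with period 6.
For n ≥ 2, s_n depends only on (n - 2) mod 6. (1351 - 2) mod 6 = 5, so s_{1351} = s_7 = 25.

25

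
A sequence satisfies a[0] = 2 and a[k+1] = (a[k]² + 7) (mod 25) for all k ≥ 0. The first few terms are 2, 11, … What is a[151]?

Listing terms: a[0] = 2,  a[1] = 11,  a[2] = 3,  a[3] = 16,  a[4] = 13,  a[5] = 1,  a[6] = 8,  a[7] = 21,  a[8] = 23,  a[9] = 11.
Since a[9] = a[1] = 11, the sequence is eventually periodic: after a pre-period of length 1 it cycles with period 8.
For k ≥ 1, a[k] depends only on (k - 1) mod 8. (151 - 1) mod 8 = 6, so a[151] = a[7] = 21.

21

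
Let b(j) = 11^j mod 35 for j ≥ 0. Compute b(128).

16

Listing terms: b(0) = 1,  b(1) = 11,  b(2) = 16,  b(3) = 1.
Since b(3) = b(0) = 1, the sequence is periodic with period 3.
(128 - 0) mod 3 = 2, so b(128) = b(2) = 16.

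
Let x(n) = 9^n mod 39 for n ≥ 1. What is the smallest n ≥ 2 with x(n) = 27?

3

Computing terms: x(1) = 9; x(2) = 3; x(3) = 27; x(4) = 9.
Since x(4) = x(1) = 9, the sequence is periodic with period 3.
The value 27 first appears (with n ≥ 2) at x(3).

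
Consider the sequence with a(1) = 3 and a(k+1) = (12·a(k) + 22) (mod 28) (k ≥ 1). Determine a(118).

a(1) = 3; a(2) = 2; a(3) = 18; a(4) = 14; a(5) = 22; a(6) = 6; a(7) = 10; a(8) = 2.
Since a(8) = a(2) = 2, the sequence is eventually periodic: after a pre-period of length 1 it cycles with period 6.
For k ≥ 2, a(k) depends only on (k - 2) mod 6. (118 - 2) mod 6 = 2, so a(118) = a(4) = 14.

14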